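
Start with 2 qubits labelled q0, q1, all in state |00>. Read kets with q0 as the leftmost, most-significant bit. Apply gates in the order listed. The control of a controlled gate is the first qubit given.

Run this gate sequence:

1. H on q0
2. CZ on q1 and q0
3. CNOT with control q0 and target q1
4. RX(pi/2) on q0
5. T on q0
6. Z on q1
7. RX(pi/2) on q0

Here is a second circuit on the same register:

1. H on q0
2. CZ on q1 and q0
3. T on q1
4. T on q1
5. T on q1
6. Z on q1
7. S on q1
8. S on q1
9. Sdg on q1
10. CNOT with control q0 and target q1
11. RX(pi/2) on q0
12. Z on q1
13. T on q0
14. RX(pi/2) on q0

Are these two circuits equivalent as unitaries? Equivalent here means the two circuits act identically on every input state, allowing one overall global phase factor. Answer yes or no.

No — the two circuits implement different unitaries, even allowing a global phase.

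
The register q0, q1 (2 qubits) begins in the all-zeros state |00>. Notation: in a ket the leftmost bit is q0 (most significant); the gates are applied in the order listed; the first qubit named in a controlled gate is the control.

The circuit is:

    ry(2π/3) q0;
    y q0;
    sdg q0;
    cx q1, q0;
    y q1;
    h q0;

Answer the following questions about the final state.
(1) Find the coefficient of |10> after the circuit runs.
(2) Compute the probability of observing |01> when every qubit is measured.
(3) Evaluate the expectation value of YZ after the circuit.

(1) |10> carries amplitude 0 in the final state.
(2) A full measurement returns |01> with probability 1/2.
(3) The expectation value of YZ is sqrt(3)/2.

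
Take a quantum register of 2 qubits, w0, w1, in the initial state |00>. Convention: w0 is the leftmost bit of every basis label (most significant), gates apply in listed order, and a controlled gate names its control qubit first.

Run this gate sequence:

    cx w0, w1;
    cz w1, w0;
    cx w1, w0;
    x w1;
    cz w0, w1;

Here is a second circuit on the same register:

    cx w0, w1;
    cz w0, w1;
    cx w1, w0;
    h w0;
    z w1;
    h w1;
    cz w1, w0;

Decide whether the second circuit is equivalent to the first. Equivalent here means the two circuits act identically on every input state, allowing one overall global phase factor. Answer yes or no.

No: there is an input state on which the two circuits produce genuinely different outputs (not merely differing by a phase).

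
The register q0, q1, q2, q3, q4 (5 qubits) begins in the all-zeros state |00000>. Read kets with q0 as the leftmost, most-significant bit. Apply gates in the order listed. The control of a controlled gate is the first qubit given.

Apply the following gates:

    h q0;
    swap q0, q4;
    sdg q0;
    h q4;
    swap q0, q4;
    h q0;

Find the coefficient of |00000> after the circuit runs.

|00000> carries amplitude sqrt(2)/2 in the final state.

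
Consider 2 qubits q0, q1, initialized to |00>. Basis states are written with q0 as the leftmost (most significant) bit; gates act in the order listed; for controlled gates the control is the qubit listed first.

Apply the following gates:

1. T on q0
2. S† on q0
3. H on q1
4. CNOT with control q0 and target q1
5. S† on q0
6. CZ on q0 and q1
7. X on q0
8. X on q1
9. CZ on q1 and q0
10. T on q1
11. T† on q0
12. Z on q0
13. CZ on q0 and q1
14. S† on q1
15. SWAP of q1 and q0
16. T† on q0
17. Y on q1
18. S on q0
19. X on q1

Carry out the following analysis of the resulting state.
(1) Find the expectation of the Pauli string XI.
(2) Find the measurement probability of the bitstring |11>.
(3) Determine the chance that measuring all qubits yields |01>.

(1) In the final state, XI has expectation 1.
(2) Outcome |11> occurs with probability 1/2.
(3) The probability of measuring |01> is 1/2.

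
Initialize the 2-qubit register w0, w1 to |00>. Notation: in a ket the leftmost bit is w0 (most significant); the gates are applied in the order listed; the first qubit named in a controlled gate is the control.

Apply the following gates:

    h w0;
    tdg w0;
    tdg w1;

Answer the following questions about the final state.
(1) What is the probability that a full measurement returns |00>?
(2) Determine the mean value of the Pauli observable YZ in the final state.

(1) The probability of measuring |00> is 1/2.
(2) The observable YZ averages to -sqrt(2)/2.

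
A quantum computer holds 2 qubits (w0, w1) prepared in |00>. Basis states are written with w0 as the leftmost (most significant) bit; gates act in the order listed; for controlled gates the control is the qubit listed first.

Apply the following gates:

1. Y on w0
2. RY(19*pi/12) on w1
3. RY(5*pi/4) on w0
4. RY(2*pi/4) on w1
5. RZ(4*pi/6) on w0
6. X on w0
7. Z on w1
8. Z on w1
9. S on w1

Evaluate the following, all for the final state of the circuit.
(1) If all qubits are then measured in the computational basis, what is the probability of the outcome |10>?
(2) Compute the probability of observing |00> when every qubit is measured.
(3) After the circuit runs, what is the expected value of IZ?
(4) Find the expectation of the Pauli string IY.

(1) The probability of measuring |10> is sqrt(3)/16 + sqrt(6)/16 + 3*sqrt(2)/16 + 5/16.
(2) The probability of measuring |00> is -sqrt(3)/16 - sqrt(2)/16 + sqrt(6)/16 + 3/16.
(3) The observable IZ averages to sqrt(2)/4 + sqrt(6)/4.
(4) The observable IY averages to -sqrt(2)/4 + sqrt(6)/4.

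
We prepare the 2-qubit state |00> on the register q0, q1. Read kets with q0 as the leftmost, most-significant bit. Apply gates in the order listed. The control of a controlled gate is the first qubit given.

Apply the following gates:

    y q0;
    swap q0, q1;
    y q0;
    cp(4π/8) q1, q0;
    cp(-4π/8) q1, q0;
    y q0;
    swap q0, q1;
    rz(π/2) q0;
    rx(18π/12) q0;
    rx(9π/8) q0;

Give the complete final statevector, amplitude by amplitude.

The resulting statevector has amplitude -exp(I*pi/4)*sin(5*pi/16) on |00>, 0 on |01>, -exp(3*I*pi/4)*sin(3*pi/16) on |10>, 0 on |11>.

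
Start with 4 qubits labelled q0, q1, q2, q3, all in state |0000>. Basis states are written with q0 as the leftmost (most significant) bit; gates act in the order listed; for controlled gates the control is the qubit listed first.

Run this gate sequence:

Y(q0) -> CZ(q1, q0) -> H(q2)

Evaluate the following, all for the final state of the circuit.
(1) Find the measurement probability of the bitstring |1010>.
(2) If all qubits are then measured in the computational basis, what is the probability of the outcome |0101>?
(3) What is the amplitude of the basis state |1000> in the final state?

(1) The probability of measuring |1010> is 1/2.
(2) The probability of measuring |0101> is 0.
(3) |1000> carries amplitude sqrt(2)*I/2 in the final state.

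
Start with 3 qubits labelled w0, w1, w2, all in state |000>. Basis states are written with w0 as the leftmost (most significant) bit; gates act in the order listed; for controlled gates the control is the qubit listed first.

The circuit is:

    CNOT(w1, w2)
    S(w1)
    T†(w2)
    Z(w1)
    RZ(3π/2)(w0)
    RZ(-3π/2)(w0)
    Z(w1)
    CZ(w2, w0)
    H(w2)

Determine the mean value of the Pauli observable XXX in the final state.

In the final state, XXX has expectation 0. Key observation: steps 4-7 multiply out to the identity, so the circuit reduces to the remaining gates.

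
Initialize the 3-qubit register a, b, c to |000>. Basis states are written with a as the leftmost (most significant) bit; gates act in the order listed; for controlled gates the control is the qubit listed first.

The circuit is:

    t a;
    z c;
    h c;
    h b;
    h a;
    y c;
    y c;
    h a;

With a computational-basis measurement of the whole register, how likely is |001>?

A full measurement returns |001> with probability 1/4. Key observation: the block from step 5 through step 8 cancels to the identity and can be dropped.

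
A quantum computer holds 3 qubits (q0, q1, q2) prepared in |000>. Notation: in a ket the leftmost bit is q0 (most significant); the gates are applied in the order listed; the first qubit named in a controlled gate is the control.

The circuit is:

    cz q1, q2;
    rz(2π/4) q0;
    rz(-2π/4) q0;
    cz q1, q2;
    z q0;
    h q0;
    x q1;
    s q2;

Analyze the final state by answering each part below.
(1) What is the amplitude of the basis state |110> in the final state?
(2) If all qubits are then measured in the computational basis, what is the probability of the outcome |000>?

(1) The final state's coefficient on |110> equals sqrt(2)/2. Key observation: steps 1-4 multiply out to the identity, so the circuit reduces to the remaining gates.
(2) Outcome |000> occurs with probability 0.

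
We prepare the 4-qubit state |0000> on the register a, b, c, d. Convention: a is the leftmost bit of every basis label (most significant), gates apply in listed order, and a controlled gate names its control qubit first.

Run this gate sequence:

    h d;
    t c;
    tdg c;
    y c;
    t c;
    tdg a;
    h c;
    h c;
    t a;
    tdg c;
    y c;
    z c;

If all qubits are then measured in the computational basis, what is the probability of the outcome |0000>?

A full measurement returns |0000> with probability 1/2. Key observation: steps 4-11 multiply out to the identity, so the circuit reduces to the remaining gates.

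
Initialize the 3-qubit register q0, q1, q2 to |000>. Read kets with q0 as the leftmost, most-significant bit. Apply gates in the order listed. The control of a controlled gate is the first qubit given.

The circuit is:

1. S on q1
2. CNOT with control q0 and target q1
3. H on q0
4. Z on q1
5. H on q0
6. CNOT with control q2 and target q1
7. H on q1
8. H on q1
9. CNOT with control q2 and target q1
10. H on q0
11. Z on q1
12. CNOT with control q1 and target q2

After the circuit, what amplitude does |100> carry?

The amplitude on |100> is sqrt(2)/2. Key observation: the block from step 4 through step 11 cancels to the identity and can be dropped.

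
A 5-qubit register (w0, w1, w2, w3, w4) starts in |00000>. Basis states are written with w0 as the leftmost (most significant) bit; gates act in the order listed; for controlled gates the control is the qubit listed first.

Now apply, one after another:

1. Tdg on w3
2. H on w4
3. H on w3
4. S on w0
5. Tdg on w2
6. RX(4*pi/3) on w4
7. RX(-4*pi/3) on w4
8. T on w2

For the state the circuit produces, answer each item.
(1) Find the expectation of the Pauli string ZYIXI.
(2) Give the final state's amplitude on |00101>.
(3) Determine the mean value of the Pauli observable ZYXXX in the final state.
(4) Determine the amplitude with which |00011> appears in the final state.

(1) The observable ZYIXI averages to 0. Key observation: the block from step 5 through step 8 cancels to the identity and can be dropped.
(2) The amplitude on |00101> is 0.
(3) In the final state, ZYXXX has expectation 0.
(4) |00011> carries amplitude 1/2 in the final state.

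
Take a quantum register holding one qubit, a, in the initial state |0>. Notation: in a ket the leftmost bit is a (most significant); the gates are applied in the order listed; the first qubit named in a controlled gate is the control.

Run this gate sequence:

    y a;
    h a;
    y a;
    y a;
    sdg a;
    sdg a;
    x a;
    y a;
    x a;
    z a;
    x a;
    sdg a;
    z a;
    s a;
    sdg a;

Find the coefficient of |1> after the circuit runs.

The amplitude on |1> is -sqrt(2)*I/2.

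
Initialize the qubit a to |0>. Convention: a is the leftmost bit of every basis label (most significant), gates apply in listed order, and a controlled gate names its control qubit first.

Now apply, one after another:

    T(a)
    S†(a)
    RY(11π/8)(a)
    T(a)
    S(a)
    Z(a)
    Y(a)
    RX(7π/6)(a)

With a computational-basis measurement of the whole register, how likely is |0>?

A full measurement returns |0> with probability -sqrt(6 - 3*sqrt(2))/8 - sqrt(2*sqrt(2) + 4)/16 + 1/2.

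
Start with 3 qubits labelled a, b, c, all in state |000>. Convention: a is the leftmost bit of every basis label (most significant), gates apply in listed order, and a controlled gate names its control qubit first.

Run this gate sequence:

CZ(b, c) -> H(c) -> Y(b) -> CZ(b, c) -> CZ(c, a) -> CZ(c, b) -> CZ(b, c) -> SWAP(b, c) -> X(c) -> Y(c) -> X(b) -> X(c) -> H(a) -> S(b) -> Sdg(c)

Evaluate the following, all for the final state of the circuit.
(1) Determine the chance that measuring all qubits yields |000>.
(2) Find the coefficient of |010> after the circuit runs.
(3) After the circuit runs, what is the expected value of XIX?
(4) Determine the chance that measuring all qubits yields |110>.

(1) Outcome |000> occurs with probability 1/4.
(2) |010> carries amplitude -I/2 in the final state.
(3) The expectation value of XIX is 0.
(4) The probability of measuring |110> is 1/4.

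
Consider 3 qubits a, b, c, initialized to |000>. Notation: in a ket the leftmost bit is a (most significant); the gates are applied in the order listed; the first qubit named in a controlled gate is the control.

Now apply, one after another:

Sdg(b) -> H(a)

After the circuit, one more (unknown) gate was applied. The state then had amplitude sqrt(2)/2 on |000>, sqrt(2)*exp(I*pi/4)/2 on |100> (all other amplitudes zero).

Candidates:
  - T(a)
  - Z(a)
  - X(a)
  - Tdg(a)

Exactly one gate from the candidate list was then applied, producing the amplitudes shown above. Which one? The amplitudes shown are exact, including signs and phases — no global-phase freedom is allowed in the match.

The unique candidate consistent with the amplitudes is T(a).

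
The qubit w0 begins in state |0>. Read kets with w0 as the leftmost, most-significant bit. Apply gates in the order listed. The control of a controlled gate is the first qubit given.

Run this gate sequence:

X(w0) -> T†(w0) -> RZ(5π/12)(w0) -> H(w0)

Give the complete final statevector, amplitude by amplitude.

After the circuit, the state carries amplitude -sqrt(2)*exp(23*I*pi/24)/2 on |0>, sqrt(2)*exp(23*I*pi/24)/2 on |1>.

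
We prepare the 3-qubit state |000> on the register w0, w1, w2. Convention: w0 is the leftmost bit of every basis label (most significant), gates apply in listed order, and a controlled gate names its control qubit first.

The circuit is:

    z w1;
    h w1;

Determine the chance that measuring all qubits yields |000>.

Outcome |000> occurs with probability 1/2.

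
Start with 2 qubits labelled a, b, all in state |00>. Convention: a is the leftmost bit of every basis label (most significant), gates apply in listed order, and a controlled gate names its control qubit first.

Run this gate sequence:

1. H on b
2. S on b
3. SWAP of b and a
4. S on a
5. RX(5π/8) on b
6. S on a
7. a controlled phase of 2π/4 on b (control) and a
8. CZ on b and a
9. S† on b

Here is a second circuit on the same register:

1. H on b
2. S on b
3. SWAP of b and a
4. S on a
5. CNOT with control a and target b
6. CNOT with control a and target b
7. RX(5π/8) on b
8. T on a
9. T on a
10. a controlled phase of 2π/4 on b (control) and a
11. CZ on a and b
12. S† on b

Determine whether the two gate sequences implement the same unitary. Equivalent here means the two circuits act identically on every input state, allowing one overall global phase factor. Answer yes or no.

Yes, they are equivalent — the unitaries differ by at most a global phase.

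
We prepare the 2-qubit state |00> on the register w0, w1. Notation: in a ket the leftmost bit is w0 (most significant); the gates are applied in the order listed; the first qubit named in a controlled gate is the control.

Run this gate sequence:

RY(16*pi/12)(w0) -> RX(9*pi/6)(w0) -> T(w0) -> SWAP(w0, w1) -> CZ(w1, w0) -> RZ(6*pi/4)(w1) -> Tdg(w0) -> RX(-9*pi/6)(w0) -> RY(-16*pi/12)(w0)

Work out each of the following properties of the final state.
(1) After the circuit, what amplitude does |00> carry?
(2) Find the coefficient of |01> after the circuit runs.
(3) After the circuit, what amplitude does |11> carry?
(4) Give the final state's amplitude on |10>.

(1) The amplitude on |00> is -exp(I*pi/4)/2.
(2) The final state's coefficient on |01> equals sqrt(3)/4 + I/4.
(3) The amplitude on |11> is 1/4 - sqrt(3)*I/4.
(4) |10> carries amplitude exp(3*I*pi/4)/2 in the final state.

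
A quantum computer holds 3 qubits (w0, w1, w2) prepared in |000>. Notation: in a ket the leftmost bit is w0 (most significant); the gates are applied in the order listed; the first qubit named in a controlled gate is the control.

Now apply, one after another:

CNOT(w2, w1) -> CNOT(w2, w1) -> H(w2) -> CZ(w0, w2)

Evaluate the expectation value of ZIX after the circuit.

In the final state, ZIX has expectation 1. Key observation: steps 1-2 multiply out to the identity, so the circuit reduces to the remaining gates.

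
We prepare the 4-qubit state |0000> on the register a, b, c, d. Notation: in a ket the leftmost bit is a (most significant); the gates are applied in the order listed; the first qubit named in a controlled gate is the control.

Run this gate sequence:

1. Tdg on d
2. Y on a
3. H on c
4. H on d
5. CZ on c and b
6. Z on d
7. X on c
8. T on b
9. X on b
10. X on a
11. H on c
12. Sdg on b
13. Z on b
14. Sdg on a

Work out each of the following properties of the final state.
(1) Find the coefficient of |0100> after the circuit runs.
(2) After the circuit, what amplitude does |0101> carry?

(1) |0100> carries amplitude -sqrt(2)/2 in the final state.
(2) The amplitude on |0101> is sqrt(2)/2.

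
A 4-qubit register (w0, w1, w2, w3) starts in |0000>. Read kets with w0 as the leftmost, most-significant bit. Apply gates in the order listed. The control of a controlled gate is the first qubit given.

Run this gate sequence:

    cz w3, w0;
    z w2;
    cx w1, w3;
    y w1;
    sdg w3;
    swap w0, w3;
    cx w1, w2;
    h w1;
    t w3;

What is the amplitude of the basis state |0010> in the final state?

The final state's coefficient on |0010> equals sqrt(2)*I/2.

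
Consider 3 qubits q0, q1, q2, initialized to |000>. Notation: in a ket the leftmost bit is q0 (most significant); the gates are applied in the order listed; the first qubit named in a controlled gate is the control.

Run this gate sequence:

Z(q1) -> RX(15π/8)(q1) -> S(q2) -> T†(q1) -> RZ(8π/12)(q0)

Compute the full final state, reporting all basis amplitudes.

The final amplitudes are exp(2*I*pi/3)*cos(pi/16) on |000>, exp(11*I*pi/12)*sin(pi/16) on |010>, and 0 on every other basis state.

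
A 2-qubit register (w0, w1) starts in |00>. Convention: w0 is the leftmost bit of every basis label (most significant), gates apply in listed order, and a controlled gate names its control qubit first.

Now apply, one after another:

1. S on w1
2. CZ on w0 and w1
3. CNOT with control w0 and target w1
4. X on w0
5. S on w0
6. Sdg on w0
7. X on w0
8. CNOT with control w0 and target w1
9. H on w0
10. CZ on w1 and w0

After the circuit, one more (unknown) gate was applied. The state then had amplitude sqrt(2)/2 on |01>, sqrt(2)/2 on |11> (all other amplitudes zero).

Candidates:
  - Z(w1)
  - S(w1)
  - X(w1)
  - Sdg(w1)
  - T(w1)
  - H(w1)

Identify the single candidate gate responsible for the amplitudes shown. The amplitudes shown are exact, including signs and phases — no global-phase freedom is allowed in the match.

The applied gate was X(w1).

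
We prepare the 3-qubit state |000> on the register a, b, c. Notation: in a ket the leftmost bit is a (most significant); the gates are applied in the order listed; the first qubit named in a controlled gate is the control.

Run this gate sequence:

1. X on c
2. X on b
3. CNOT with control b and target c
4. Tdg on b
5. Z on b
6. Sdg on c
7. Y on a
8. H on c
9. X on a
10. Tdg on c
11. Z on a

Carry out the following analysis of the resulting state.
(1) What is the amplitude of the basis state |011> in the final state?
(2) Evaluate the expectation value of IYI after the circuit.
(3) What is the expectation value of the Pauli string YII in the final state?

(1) The final state's coefficient on |011> equals -sqrt(2)/2.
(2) In the final state, IYI has expectation 0.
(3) The observable YII averages to 0.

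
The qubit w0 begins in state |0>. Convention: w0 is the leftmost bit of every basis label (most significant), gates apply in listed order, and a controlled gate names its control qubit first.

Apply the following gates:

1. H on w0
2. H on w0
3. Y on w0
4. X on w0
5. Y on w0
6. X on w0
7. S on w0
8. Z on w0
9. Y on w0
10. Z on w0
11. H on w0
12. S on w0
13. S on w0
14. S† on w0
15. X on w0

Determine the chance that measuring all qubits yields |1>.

Outcome |1> occurs with probability 1/2.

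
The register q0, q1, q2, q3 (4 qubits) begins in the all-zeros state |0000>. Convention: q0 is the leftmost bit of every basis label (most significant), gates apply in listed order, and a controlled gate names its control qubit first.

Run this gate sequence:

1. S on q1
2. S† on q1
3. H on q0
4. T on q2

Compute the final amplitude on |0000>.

The final state's coefficient on |0000> equals sqrt(2)/2. Key observation: steps 1-2 multiply out to the identity, so the circuit reduces to the remaining gates.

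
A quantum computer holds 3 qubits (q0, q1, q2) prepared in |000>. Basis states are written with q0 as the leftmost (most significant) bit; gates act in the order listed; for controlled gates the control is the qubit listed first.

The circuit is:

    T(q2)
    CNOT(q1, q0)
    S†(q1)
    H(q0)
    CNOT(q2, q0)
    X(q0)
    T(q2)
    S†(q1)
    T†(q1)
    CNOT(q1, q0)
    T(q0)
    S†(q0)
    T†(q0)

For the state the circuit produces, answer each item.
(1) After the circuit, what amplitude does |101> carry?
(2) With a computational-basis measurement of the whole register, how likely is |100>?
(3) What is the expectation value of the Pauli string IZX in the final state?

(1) The amplitude on |101> is 0.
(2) Outcome |100> occurs with probability 1/2.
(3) The observable IZX averages to 0.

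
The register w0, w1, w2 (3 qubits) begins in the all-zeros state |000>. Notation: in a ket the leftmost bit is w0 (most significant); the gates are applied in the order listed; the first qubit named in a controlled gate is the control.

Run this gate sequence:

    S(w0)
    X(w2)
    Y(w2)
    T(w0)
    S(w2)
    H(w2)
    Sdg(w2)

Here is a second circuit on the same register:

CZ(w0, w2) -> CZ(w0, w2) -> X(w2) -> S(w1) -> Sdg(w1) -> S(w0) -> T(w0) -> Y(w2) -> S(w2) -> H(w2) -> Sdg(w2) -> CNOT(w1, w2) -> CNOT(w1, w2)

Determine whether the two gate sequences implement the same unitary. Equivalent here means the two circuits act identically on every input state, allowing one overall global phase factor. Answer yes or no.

Yes, they are equivalent — the unitaries differ by at most a global phase.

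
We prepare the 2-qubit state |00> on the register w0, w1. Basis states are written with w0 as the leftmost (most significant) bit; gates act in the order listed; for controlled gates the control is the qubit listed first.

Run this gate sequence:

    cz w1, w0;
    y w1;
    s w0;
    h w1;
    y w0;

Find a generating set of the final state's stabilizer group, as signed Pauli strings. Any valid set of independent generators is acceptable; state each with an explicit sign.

The stabilizer group can be generated by -IX, -ZI, among other valid generating sets.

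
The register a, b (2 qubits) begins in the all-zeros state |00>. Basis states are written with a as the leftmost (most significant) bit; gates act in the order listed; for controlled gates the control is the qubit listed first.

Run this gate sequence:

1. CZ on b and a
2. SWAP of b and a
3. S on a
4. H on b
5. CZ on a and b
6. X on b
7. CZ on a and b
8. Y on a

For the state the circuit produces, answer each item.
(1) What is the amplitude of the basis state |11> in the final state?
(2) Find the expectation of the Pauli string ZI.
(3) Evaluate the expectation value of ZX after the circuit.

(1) The amplitude on |11> is sqrt(2)*I/2.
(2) In the final state, ZI has expectation -1.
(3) The expectation value of ZX is -1.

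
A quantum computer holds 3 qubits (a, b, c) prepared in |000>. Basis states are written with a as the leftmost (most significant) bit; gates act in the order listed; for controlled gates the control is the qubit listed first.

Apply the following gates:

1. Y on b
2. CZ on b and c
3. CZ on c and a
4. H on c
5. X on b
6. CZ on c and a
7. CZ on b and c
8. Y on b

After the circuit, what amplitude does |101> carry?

The final state's coefficient on |101> equals 0.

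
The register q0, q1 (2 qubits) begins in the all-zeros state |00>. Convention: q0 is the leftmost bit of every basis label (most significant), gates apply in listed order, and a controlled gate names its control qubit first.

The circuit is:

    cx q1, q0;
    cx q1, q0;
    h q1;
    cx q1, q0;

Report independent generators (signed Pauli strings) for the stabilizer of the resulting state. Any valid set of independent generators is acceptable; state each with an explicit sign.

One valid set of independent stabilizer generators is +XX, +ZZ (any independent generating set of the same group is equally correct).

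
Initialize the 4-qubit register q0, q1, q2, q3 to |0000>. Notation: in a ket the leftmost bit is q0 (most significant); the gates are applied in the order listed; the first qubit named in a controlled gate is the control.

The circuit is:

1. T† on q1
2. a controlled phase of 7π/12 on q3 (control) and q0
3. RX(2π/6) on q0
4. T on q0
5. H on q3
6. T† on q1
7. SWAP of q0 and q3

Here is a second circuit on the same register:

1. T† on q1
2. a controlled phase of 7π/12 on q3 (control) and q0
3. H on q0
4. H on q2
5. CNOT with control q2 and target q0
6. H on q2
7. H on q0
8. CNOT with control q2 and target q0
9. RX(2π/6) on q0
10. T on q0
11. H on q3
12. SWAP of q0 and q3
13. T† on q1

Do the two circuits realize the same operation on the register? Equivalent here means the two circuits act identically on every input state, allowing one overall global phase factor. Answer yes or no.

No — the two circuits implement different unitaries, even allowing a global phase.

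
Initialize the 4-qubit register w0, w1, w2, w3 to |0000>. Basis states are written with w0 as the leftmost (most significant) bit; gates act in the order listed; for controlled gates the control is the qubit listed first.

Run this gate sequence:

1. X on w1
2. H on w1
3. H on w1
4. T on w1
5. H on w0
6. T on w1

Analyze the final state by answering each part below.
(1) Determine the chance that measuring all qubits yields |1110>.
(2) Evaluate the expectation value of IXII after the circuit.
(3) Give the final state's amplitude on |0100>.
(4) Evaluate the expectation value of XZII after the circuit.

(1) The probability of measuring |1110> is 0. Key observation: steps 2-3 multiply out to the identity, so the circuit reduces to the remaining gates.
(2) The observable IXII averages to 0.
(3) The final state's coefficient on |0100> equals sqrt(2)*I/2.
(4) In the final state, XZII has expectation -1.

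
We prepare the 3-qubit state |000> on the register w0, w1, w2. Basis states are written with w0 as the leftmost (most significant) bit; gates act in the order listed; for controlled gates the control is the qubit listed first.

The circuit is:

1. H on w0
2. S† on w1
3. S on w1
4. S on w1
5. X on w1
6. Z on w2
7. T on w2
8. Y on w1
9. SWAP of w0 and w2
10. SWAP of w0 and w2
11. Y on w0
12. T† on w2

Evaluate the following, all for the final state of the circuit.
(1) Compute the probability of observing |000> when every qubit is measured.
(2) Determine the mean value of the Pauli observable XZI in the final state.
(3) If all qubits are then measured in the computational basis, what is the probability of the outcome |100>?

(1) A full measurement returns |000> with probability 1/2.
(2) The observable XZI averages to -1.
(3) Outcome |100> occurs with probability 1/2.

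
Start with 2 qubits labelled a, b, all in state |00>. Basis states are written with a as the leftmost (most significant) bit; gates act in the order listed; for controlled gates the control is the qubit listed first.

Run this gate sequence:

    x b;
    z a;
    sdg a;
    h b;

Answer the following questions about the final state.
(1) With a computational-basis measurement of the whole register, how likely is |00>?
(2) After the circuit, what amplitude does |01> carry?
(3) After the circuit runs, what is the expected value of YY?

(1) Outcome |00> occurs with probability 1/2.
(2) The amplitude on |01> is -sqrt(2)/2.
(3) The expectation value of YY is 0.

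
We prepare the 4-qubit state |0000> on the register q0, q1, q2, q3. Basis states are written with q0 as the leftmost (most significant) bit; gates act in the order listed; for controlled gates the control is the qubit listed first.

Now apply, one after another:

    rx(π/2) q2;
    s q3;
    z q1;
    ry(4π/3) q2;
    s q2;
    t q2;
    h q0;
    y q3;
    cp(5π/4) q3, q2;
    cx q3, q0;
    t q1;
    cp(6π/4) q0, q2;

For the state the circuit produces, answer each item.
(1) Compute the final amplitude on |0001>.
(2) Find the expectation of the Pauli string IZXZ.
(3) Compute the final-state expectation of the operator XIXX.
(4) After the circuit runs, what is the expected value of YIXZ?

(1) The final state's coefficient on |0001> equals -sqrt(3)/4 - I/4.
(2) The observable IZXZ averages to 1/2.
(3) The expectation value of XIXX is 0.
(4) The expectation value of YIXZ is -1/2.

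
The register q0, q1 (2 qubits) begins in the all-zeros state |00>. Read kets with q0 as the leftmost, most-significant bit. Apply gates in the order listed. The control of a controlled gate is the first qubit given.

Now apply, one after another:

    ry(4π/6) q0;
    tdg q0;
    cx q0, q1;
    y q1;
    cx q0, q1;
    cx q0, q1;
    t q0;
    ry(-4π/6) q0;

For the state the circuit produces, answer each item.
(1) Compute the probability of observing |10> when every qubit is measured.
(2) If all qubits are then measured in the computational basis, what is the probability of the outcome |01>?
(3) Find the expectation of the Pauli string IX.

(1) The probability of measuring |10> is 3/16.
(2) A full measurement returns |01> with probability 1/16.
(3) The expectation value of IX is 0.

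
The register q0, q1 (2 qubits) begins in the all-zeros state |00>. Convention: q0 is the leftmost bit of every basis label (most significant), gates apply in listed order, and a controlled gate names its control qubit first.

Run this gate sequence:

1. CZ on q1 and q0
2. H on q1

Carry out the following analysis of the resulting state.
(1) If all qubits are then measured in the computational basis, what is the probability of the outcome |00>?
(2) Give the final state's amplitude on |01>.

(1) The probability of measuring |00> is 1/2.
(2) |01> carries amplitude sqrt(2)/2 in the final state.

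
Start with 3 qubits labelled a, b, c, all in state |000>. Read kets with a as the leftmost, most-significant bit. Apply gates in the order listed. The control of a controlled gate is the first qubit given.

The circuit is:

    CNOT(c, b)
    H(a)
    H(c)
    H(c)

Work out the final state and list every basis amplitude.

The resulting statevector has amplitude sqrt(2)/2 on |000>, sqrt(2)/2 on |100>, and 0 on every other basis state. Key observation: steps 3-4 multiply out to the identity, so the circuit reduces to the remaining gates.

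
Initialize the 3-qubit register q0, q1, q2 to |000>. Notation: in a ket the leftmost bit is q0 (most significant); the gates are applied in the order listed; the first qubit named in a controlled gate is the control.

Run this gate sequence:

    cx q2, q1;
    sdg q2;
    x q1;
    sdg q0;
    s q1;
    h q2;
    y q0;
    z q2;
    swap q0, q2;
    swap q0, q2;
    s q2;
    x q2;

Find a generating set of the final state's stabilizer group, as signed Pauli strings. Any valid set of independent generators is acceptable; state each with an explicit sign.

The stabilizer group can be generated by +IIY, -ZII, -IZI, among other valid generating sets. Key observation: the block from step 9 through step 10 cancels to the identity and can be dropped.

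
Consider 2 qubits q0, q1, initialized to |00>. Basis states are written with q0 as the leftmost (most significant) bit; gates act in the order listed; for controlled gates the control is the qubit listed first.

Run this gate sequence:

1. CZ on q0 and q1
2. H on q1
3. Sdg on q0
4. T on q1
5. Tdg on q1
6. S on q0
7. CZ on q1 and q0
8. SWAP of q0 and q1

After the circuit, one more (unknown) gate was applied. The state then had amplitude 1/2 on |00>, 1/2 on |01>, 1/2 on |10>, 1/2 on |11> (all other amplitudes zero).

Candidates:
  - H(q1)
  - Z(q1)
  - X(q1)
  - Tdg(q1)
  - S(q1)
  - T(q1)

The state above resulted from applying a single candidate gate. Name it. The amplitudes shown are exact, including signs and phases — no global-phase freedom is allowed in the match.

The applied gate was H(q1). Key observation: gates 3-6 undo each other exactly, leaving only the rest of the circuit to track.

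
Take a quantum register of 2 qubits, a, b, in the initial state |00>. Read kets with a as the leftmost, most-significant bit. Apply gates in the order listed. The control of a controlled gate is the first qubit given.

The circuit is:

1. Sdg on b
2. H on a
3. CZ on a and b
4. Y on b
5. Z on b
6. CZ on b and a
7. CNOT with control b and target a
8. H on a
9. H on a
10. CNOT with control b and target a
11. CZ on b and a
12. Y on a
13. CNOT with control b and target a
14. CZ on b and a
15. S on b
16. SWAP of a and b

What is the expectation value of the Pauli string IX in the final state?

The observable IX averages to 1. Key observation: gates 6-11 undo each other exactly, leaving only the rest of the circuit to track.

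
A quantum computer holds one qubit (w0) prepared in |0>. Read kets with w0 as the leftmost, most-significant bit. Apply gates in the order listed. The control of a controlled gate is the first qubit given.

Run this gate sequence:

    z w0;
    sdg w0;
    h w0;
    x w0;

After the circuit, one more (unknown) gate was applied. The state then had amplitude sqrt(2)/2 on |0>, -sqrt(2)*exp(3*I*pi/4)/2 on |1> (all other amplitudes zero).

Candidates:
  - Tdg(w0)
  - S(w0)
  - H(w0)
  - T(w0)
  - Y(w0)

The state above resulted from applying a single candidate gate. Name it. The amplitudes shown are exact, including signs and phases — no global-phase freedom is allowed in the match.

It was Tdg(w0) that produced the state shown.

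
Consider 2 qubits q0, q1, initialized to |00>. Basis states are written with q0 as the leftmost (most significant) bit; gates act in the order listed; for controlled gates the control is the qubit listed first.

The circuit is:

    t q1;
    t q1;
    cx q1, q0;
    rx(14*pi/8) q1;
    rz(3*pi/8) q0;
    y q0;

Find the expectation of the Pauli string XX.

The expectation value of XX is 0.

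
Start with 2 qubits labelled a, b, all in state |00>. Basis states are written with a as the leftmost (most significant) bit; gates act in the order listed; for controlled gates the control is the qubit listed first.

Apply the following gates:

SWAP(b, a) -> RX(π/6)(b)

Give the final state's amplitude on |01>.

The final state's coefficient on |01> equals I*(-sqrt(6) + sqrt(2))/4.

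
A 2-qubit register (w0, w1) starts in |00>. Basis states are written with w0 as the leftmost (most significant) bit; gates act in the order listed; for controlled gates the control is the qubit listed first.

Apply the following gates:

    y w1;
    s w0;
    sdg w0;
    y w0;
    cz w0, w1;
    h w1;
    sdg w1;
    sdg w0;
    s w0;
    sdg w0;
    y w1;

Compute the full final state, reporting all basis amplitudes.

After the circuit, the state carries amplitude 0 on |00>, 0 on |01>, -sqrt(2)*I/2 on |10>, sqrt(2)/2 on |11>.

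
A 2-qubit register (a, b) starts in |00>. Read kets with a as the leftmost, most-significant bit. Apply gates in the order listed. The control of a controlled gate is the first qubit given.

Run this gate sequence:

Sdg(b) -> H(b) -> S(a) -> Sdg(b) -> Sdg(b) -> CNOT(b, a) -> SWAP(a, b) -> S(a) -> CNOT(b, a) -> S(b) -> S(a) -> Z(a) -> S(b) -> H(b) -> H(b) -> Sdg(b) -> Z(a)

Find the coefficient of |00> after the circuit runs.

The amplitude on |00> is sqrt(2)/2. Key observation: the block from step 12 through step 17 cancels to the identity and can be dropped.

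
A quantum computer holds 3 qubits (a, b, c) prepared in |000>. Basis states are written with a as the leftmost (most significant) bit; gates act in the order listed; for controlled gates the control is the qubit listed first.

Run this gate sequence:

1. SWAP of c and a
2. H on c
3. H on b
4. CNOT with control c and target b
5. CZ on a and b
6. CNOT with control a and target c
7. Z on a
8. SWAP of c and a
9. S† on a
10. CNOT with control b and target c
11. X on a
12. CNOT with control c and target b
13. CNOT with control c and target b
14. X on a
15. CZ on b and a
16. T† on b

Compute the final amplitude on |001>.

The final state's coefficient on |001> equals 0. Key observation: gates 11-14 undo each other exactly, leaving only the rest of the circuit to track.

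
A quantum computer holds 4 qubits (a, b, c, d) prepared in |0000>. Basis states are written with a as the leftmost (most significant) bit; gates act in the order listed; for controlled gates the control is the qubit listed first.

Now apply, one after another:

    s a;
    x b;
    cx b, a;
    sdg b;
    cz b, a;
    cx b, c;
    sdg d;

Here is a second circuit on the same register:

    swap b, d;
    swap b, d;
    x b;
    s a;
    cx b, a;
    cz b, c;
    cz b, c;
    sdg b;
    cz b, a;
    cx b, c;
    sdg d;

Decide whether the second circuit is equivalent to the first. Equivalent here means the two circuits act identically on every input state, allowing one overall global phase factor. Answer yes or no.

Yes — the two circuits implement the same unitary up to a global phase.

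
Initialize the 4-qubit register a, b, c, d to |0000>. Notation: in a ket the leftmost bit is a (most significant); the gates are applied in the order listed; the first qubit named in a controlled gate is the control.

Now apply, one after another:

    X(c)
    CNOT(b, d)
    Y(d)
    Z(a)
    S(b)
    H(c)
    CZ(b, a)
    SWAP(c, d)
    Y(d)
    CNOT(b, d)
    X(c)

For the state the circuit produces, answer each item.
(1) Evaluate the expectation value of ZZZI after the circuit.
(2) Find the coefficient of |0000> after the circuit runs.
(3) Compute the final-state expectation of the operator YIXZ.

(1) The expectation value of ZZZI is 1.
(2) |0000> carries amplitude -sqrt(2)/2 in the final state.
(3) The observable YIXZ averages to 0.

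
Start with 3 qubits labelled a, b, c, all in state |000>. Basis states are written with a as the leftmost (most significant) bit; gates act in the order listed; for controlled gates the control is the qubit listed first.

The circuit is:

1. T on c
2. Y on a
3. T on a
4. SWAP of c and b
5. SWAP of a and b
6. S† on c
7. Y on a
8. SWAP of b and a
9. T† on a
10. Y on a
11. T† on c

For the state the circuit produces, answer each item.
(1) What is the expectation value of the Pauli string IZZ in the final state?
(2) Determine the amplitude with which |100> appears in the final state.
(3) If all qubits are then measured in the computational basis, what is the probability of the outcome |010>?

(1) The expectation value of IZZ is -1.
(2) |100> carries amplitude 0 in the final state.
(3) A full measurement returns |010> with probability 1.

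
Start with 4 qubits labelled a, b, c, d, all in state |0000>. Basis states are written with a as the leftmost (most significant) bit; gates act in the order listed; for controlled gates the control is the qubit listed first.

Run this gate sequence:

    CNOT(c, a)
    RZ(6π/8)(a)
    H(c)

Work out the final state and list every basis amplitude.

The final amplitudes are -sqrt(2)*exp(5*I*pi/8)/2 on |0000>, -sqrt(2)*exp(5*I*pi/8)/2 on |0010>, and 0 on every other basis state.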